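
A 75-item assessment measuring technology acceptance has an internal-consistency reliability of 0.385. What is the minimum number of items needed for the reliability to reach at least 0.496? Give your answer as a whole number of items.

n = [0.496 × 0.615] / [0.385 × 0.504]
  = 0.305040 / 0.194040 = 1.5720
So the test needs 1.5720 × 75 ≈ 117.90 items; rounding up, 118.

118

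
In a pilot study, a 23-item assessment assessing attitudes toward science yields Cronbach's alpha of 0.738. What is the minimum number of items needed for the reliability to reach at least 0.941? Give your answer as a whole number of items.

Rearranging the Spearman-Brown formula for n,
n = r_target (1 − r_old) / [ r_old (1 − r_target) ]
n = [0.941 × 0.262] / [0.738 × 0.059]
  = 0.246542 / 0.043542 = 5.6622
So the test needs 5.6622 × 23 ≈ 130.23 items; rounding up, 131.

131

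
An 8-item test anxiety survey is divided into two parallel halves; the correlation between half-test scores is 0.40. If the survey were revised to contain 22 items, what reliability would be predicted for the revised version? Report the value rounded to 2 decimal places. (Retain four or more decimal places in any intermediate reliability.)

0.79

First correct the split-half correlation to full-test reliability: r_full = 2 × 0.40 / (1 + 0.40) ≈ 0.5714
Then adjust to 22 items: n = 22/8 = 2.7500
r_new = n·r_full / (1 + (n − 1)·r_full) = 1.5714 / 2.0000 ≈ 0.7857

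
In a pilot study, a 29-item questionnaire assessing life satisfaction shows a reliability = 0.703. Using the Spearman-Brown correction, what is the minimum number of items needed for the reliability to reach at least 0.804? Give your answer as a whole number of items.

51

Spearman-Brown solved for the length factor n:
n = r*(1 − r) / [ r (1 − r*) ]
n = 0.804 × (1 − 0.703) / [ 0.703 × (1 − 0.804) ]
n = 0.238788 / 0.137788 ≈ 1.7330
Items needed = n × 29 = 1.7330 × 29 ≈ 50.26 → round up to 51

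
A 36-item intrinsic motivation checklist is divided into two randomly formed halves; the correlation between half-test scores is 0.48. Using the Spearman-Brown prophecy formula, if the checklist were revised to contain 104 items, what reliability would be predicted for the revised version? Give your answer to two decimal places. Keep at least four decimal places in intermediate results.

0.84

First correct the split-half correlation to full-test reliability: r_full = 2 × 0.48 / (1 + 0.48) ≈ 0.6486
Then adjust to 104 items: n = 104/36 = 2.8889
r_new = n·r_full / (1 + (n − 1)·r_full) = 1.8737 / 2.2251 ≈ 0.8421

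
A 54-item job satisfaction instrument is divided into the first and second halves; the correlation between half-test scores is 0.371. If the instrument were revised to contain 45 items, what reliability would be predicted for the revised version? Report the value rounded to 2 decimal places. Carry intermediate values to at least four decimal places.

0.50

First correct the split-half correlation to full-test reliability: r_full = 2 × 0.371 / (1 + 0.371) ≈ 0.5412
Then adjust to 45 items: n = 45/54 = 0.8333
r_new = n·r_full / (1 + (n − 1)·r_full) = 0.4510 / 0.9098 ≈ 0.4957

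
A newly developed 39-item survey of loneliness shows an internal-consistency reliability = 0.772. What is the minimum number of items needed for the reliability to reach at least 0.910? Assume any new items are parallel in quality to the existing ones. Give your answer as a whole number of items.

117

Invert Spearman-Brown to solve for n:
n = r_target (1 − r_old) / [ r_old (1 − r_target) ]
n = 0.910(1 − 0.772) / [0.772(1 − 0.910)]
n = 0.207480 / 0.069480 ≈ 2.9862
Items needed = n × 39 = 2.9862 × 39 ≈ 116.46 → round up to 117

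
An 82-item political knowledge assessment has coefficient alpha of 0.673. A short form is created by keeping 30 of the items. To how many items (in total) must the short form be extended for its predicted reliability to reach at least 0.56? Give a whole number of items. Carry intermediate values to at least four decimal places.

First, r for the 30-item form: n = 30/82 = 0.3659, so r_30 = 0.3659·0.673/(1 + (0.3659 − 1)·0.673) = 0.4296
Then solve for n' with r_old = 0.4296, r_target = 0.56: n' = 0.56(1 − 0.4296)/[0.4296(1 − 0.56)] = 1.6899
Total items = 1.6899 × 30 = 50.70, rounded up to 51.

51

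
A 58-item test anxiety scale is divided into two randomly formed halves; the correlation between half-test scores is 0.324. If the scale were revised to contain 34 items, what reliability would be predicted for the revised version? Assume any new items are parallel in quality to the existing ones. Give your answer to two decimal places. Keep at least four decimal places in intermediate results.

Spearman-Brown correction (n = 2): r_full = 2·0.324/(1 + 0.324) = 0.4894
Then adjust to 34 items: n = 34/58 = 0.5862
r_new = n·r_full / (1 + (n − 1)·r_full) = 0.2869 / 0.7975 ≈ 0.3597

0.36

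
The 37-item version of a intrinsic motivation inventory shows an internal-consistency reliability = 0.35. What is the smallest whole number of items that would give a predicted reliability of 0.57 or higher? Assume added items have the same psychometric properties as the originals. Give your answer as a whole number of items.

92

Rearranging the Spearman-Brown formula for n,
n = r*(1 − r) / [ r (1 − r*) ]
n = [0.57 × 0.65] / [0.35 × 0.43]
n = 0.3705 / 0.1505 ≈ 2.4618
Items needed = n × 37 = 2.4618 × 37 ≈ 91.09 → round up to 92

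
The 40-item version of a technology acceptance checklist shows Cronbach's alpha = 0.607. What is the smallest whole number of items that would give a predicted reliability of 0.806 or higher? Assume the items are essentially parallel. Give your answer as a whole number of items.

108

Rearranging the Spearman-Brown formula for n,
n = r_target (1 − r_old) / [ r_old (1 − r_target) ]
n = 0.806 × (1 − 0.607) / [ 0.607 × (1 − 0.806) ]
n = 0.316758 / 0.117758 ≈ 2.6899
Items needed = n × 40 = 2.6899 × 40 ≈ 107.60 → round up to 108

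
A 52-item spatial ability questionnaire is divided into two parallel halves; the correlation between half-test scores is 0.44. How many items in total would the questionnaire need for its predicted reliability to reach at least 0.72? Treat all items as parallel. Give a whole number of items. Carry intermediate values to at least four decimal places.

r_full = 2(0.44)/(1 + 0.44) = 0.6111
n = r_tgt(1 − r_full) / [r_full(1 − r_tgt)] = 0.72 × 0.3889 / (0.6111 × 0.28) ≈ 1.6364
Items = 1.6364 × 52 ≈ 85.09 → 86

86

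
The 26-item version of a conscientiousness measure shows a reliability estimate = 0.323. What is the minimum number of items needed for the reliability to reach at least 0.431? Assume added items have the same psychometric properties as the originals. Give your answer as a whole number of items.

42

Invert Spearman-Brown to solve for n:
n = r*(1 − r) / [ r (1 − r*) ]
n = 0.431(1 − 0.323) / [0.323(1 − 0.431)]
n = 0.291787 / 0.183787 ≈ 1.5876
So the test needs 1.5876 × 26 ≈ 41.28 items; rounding up, 42.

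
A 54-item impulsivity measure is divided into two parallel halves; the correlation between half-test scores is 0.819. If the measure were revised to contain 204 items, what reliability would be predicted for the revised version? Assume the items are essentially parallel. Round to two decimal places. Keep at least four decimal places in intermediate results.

0.97

Spearman-Brown correction (n = 2): r_full = 2·0.819/(1 + 0.819) = 0.9005
Then adjust to 204 items: n = 204/54 = 3.7778
r_new = n·r_full / (1 + (n − 1)·r_full) = 3.4019 / 3.5014 ≈ 0.9716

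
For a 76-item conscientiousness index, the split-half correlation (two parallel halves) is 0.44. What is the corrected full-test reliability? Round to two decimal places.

0.61

The full test is twice the length of either half (n = 2).
r_full = 2r_hh / (1 + r_hh) = 2 × 0.44 / (1 + 0.44)
r_full = 0.8800 / 1.4400 ≈ 0.6111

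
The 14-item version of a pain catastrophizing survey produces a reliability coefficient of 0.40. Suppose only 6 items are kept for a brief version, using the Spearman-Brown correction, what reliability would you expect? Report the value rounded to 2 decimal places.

0.22

Length ratio n = 6/14 = 0.4286
Apply the Spearman-Brown prophecy formula, r' = nr / [1 + (n − 1)r]:
r_new = 0.4286·0.40 / [1 + (0.4286 − 1)·0.40]
     = 0.1714 / 0.7714 = 0.2222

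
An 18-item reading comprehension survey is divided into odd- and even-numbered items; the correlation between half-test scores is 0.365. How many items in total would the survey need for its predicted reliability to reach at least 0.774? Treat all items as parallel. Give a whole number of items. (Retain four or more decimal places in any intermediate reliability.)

54

r_full = 2(0.365)/(1 + 0.365) = 0.5348
n = r_tgt(1 − r_full) / [r_full(1 − r_tgt)] = 0.774 × 0.4652 / (0.5348 × 0.226) ≈ 2.9791
Items = 2.9791 × 18 ≈ 53.62 → 54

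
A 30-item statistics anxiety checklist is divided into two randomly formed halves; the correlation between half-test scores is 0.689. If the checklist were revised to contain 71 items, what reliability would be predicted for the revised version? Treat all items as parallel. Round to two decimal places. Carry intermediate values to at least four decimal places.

0.91

Full-test reliability from the split-half r: r_full = 2(0.689)/(1 + 0.689) = 0.8159
Length factor from 30 to 71 items: n = 71/30 = 2.3667
r_new = n·r_full / (1 + (n − 1)·r_full) = 1.9310 / 2.1151 ≈ 0.9130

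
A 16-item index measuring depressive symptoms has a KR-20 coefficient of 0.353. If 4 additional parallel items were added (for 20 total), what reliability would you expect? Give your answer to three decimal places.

n = 20/16 = 1.25
r_new = (1.25 × 0.353) / (1 + (1.25 − 1) × 0.353)
r_new = 0.4412 / 1.0882 ≈ 0.4054

0.405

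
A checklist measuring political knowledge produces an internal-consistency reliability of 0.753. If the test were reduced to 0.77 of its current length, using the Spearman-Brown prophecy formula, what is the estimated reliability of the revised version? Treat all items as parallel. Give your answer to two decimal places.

r_new = (0.77 × 0.753) / (1 + (0.77 − 1) × 0.753)
     = 0.5798 / 0.8268 = 0.7013

0.70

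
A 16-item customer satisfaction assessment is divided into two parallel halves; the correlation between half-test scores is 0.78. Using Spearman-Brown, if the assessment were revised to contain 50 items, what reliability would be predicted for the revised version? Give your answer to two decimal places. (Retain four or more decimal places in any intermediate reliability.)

0.96

First correct the split-half correlation to full-test reliability: r_full = 2 × 0.78 / (1 + 0.78) ≈ 0.8764
Then adjust to 50 items: n = 50/16 = 3.1250
r_new = n·r_full / (1 + (n − 1)·r_full) = 2.7388 / 2.8624 ≈ 0.9568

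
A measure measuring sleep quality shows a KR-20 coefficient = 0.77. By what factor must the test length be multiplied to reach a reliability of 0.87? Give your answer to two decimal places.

2.00

Rearranging the Spearman-Brown formula for n,
n = r*(1 − r) / [ r (1 − r*) ]
n = 0.87 × (1 − 0.77) / [ 0.77 × (1 − 0.87) ]
n = 0.2001 / 0.1001 ≈ 1.9990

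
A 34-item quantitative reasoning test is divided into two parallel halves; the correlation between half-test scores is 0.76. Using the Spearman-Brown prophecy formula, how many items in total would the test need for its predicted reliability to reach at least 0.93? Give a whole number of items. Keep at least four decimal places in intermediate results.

Corrected full-test reliability: r_full = 2 × 0.76 / (1 + 0.76) ≈ 0.8636
Solve Spearman-Brown for n: n = 0.93(1 − 0.8636) / [0.8636(1 − 0.93)] = 2.0984
Items = 2.0984 × 34 ≈ 71.35 → 72

72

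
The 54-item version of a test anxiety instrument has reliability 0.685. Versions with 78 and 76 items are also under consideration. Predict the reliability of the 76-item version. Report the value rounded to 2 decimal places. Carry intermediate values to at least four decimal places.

Only the ratio of lengths matters: n = 76/54 = 1.4074
r_{76} = n·r / (1 + (n − 1)·r) = 0.9641 / 1.2791 ≈ 0.7537

0.75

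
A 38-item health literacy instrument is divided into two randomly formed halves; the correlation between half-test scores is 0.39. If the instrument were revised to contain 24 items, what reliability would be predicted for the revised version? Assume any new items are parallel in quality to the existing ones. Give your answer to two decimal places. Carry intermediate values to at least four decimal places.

0.45

Full-test reliability from the split-half r: r_full = 2(0.39)/(1 + 0.39) = 0.5612
Length factor from 38 to 24 items: n = 24/38 = 0.6316
r_new = n·r_full / (1 + (n − 1)·r_full) = 0.3545 / 0.7933 ≈ 0.4469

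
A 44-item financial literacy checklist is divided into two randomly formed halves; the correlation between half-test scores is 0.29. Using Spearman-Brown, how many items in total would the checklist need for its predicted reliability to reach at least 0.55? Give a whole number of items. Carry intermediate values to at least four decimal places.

66

Corrected full-test reliability: r_full = 2 × 0.29 / (1 + 0.29) ≈ 0.4496
n = r_tgt(1 − r_full) / [r_full(1 − r_tgt)] = 0.55 × 0.5504 / (0.4496 × 0.45) ≈ 1.4962
Required items = 1.4962 × 44 = 65.83, so 66 items.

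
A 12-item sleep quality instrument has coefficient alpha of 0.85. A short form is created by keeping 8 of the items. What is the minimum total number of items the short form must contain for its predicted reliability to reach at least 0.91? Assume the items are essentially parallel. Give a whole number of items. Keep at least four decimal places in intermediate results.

First, r for the 8-item form: n = 8/12 = 0.6667, so r_8 = 0.6667·0.85/(1 + (0.6667 − 1)·0.85) = 0.7907
Then solve for n' with r_old = 0.7907, r_target = 0.91: n' = 0.91(1 − 0.7907)/[0.7907(1 − 0.91)] = 2.6764
Items = 2.6764 × 8 ≈ 21.41 → 22

22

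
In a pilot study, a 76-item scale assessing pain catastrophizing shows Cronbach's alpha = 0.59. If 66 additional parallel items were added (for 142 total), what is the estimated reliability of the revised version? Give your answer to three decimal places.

0.729

Length ratio n = 142/76 = 1.8684
Spearman-Brown: r_new = n·r / (1 + (n − 1)·r)
r_new = 1.8684·0.59 / [1 + (1.8684 − 1)·0.59]
     = 1.1024 / 1.5124 = 0.7289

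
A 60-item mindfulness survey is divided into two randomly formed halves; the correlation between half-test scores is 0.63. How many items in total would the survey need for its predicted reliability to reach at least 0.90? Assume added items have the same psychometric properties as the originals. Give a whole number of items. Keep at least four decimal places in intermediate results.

159

r_full = 2(0.63)/(1 + 0.63) = 0.7730
Solve Spearman-Brown for n: n = 0.90(1 − 0.7730) / [0.7730(1 − 0.90)] = 2.6429
Items = 2.6429 × 60 ≈ 158.57 → 159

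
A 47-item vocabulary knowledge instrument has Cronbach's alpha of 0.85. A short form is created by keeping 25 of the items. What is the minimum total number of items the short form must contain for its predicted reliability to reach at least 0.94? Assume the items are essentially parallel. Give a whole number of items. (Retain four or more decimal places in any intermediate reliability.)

130

Short-form reliability: n = 25/47 = 0.5319; r_25 = n·r/(1+(n−1)r) ≈ 0.7509
Then solve for n' with r_old = 0.7509, r_target = 0.94: n' = 0.94(1 − 0.7509)/[0.7509(1 − 0.94)] = 5.1972
Items = 5.1972 × 25 ≈ 129.93 → 130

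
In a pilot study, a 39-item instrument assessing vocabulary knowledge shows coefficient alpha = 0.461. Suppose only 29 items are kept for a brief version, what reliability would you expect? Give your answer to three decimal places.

n = 29/39 = 0.7436
Apply the Spearman-Brown prophecy formula, r' = nr / [1 + (n − 1)r]:
r_new = (0.7436 × 0.461) / (1 + (0.7436 − 1) × 0.461)
     = 0.3428 / 0.8818 = 0.3888

0.389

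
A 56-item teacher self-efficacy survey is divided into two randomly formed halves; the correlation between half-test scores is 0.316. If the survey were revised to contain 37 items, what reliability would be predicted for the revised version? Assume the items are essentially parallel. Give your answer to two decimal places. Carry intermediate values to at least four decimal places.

0.38

Full-test reliability from the split-half r: r_full = 2(0.316)/(1 + 0.316) = 0.4802
Length factor from 56 to 37 items: n = 37/56 = 0.6607
r_new = n·r_full / (1 + (n − 1)·r_full) = 0.3173 / 0.8371 ≈ 0.3790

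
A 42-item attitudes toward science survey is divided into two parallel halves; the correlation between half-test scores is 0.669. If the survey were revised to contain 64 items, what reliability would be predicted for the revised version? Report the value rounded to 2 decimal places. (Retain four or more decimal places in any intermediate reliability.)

Full-test reliability from the split-half r: r_full = 2(0.669)/(1 + 0.669) = 0.8017
Then adjust to 64 items: n = 64/42 = 1.5238
r_new = n·r_full / (1 + (n − 1)·r_full) = 1.2216 / 1.4199 ≈ 0.8603

0.86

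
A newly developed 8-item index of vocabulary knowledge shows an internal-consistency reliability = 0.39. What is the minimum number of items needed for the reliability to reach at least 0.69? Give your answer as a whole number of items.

Spearman-Brown solved for the length factor n:
n = r_target (1 − r_old) / [ r_old (1 − r_target) ]
n = 0.69 × (1 − 0.39) / [ 0.39 × (1 − 0.69) ]
  = 0.4209 / 0.1209 = 3.4814
So the test needs 3.4814 × 8 ≈ 27.85 items; rounding up, 28.

28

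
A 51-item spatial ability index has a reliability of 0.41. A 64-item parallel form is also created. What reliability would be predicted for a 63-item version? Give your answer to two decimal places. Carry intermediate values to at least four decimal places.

Only the ratio of lengths matters: n = 63/51 = 1.2353
r_{63} = n·r / (1 + (n − 1)·r) = 0.5065 / 1.0965 ≈ 0.4619

0.46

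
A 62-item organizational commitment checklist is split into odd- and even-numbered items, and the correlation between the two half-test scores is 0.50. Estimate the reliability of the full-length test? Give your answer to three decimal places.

Each half is half the length of the full test, so the full test is n = 2 times a half.
r_full = 2r_hh / (1 + r_hh) = 2 × 0.50 / (1 + 0.50)
r_full = 1.0000 / 1.5000 ≈ 0.6667

0.667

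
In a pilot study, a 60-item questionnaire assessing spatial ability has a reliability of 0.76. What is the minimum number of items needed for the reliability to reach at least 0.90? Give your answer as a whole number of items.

n = [0.90 × 0.24] / [0.76 × 0.10]
n = 0.2160 / 0.0760 ≈ 2.8421
So the test needs 2.8421 × 60 ≈ 170.53 items; rounding up, 171.

171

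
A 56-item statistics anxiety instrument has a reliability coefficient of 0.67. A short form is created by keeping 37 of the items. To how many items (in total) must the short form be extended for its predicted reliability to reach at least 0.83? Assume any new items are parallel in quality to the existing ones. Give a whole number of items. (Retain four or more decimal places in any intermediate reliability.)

135

First, r for the 37-item form: n = 37/56 = 0.6607, so r_37 = 0.6607·0.67/(1 + (0.6607 − 1)·0.67) = 0.5729
Then solve for n' with r_old = 0.5729, r_target = 0.83: n' = 0.83(1 − 0.5729)/[0.5729(1 − 0.83)] = 3.6398
Items = 3.6398 × 37 ≈ 134.67 → 135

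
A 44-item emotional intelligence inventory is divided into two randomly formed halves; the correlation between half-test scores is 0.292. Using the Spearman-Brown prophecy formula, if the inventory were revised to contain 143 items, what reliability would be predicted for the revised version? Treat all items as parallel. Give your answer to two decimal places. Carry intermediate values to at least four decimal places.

Spearman-Brown correction (n = 2): r_full = 2·0.292/(1 + 0.292) = 0.4520
Length factor from 44 to 143 items: n = 143/44 = 3.2500
r_new = n·r_full / (1 + (n − 1)·r_full) = 1.4690 / 2.0170 ≈ 0.7283

0.73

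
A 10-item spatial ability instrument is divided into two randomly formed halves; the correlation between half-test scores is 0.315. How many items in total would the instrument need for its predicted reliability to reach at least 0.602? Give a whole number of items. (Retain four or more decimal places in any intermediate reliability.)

r_full = 2(0.315)/(1 + 0.315) = 0.4791
Solve Spearman-Brown for n: n = 0.602(1 − 0.4791) / [0.4791(1 − 0.602)] = 1.6445
Items = 1.6445 × 10 ≈ 16.45 → 17

17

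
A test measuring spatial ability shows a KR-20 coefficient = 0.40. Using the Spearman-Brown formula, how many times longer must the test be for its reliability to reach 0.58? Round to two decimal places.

Invert Spearman-Brown to solve for n:
n = r_target (1 − r_old) / [ r_old (1 − r_target) ]
n = [0.58 × 0.60] / [0.40 × 0.42]
n = 0.3480 / 0.1680 ≈ 2.0714

2.07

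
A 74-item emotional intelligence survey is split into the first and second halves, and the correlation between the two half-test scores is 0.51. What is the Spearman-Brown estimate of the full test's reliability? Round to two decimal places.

0.68

Apply the Spearman-Brown correction with n = 2:
r_full = 2(0.51) / (1 + 0.51)
       = 1.0200 / 1.5100 = 0.6755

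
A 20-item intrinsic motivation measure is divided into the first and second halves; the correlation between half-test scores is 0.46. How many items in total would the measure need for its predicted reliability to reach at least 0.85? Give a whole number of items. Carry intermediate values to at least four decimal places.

Corrected full-test reliability: r_full = 2 × 0.46 / (1 + 0.46) ≈ 0.6301
n = r_tgt(1 − r_full) / [r_full(1 − r_tgt)] = 0.85 × 0.3699 / (0.6301 × 0.15) ≈ 3.3266
Required items = 3.3266 × 20 = 66.53, so 67 items.

67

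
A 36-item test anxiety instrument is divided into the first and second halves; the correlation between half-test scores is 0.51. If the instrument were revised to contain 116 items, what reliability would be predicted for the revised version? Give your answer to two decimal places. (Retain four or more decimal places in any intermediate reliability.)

First correct the split-half correlation to full-test reliability: r_full = 2 × 0.51 / (1 + 0.51) ≈ 0.6755
Then adjust to 116 items: n = 116/36 = 3.2222
r_new = n·r_full / (1 + (n − 1)·r_full) = 2.1766 / 2.5011 ≈ 0.8703

0.87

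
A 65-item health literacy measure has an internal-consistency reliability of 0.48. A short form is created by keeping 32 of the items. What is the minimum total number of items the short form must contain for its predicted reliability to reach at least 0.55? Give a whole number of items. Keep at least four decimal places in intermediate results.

Short-form reliability: n = 32/65 = 0.4923; r_32 = n·r/(1+(n−1)r) ≈ 0.3124
Length factor from the short form to reach 0.55: n' = 0.55(1 − 0.3124) / [0.3124(1 − 0.55)] ≈ 2.6901
Total items = 2.6901 × 32 = 86.08, rounded up to 87.

87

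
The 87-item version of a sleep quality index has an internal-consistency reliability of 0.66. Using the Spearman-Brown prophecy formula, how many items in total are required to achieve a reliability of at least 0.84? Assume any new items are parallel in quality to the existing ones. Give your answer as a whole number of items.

236

n = 0.84 × (1 − 0.66) / [ 0.66 × (1 − 0.84) ]
  = 0.2856 / 0.1056 = 2.7045
2.7045 × 87 = 235.29 → 236 items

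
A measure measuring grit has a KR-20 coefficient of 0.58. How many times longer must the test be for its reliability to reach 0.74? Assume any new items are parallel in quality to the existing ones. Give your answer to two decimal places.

2.06

Spearman-Brown solved for the length factor n:
n = r*(1 − r) / [ r (1 − r*) ]
n = [0.74 × 0.42] / [0.58 × 0.26]
  = 0.3108 / 0.1508 = 2.0610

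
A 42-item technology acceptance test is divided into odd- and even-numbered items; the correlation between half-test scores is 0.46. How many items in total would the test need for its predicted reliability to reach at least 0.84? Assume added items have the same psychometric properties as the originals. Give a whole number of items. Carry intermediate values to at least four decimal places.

Corrected full-test reliability: r_full = 2 × 0.46 / (1 + 0.46) ≈ 0.6301
n = r_tgt(1 − r_full) / [r_full(1 − r_tgt)] = 0.84 × 0.3699 / (0.6301 × 0.16) ≈ 3.0820
Items = 3.0820 × 42 ≈ 129.44 → 130

130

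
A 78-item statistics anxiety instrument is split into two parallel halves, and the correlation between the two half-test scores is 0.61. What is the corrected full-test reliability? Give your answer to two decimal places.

0.76

r_full = 2r_hh / (1 + r_hh) = 2 × 0.61 / (1 + 0.61)
       = 1.2200 / 1.6100 = 0.7578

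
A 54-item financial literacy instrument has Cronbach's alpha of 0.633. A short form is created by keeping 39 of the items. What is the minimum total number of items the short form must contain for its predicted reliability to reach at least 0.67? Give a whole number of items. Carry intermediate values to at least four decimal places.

Short-form reliability: n = 39/54 = 0.7222; r_39 = n·r/(1+(n−1)r) ≈ 0.5547
Then solve for n' with r_old = 0.5547, r_target = 0.67: n' = 0.67(1 − 0.5547)/[0.5547(1 − 0.67)] = 1.6299
Total items = 1.6299 × 39 = 63.57, rounded up to 64.

64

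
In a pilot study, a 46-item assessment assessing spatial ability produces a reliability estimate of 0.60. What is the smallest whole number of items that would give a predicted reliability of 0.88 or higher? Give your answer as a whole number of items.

Rearranging the Spearman-Brown formula for n,
n = r_target (1 − r_old) / [ r_old (1 − r_target) ]
n = [0.88 × 0.40] / [0.60 × 0.12]
  = 0.3520 / 0.0720 = 4.8889
4.8889 × 46 = 224.89 → 225 items

225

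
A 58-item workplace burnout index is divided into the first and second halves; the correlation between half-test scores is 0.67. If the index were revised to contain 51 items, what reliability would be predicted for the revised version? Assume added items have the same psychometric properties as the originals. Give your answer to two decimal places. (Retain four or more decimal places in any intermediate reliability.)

First correct the split-half correlation to full-test reliability: r_full = 2 × 0.67 / (1 + 0.67) ≈ 0.8024
Length factor from 58 to 51 items: n = 51/58 = 0.8793
r_new = n·r_full / (1 + (n − 1)·r_full) = 0.7056 / 0.9032 ≈ 0.7812

0.78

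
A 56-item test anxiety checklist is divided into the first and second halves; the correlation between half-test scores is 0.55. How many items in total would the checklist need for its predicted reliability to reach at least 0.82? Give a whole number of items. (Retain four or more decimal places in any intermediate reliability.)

Corrected full-test reliability: r_full = 2 × 0.55 / (1 + 0.55) ≈ 0.7097
n = r_tgt(1 − r_full) / [r_full(1 − r_tgt)] = 0.82 × 0.2903 / (0.7097 × 0.18) ≈ 1.8634
Required items = 1.8634 × 56 = 104.35, so 105 items.

105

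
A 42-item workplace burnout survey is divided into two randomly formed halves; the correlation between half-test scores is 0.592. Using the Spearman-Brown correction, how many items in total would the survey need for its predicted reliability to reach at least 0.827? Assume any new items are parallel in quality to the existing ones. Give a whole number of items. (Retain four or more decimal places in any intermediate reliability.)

70

r_full = 2(0.592)/(1 + 0.592) = 0.7437
n = r_tgt(1 − r_full) / [r_full(1 − r_tgt)] = 0.827 × 0.2563 / (0.7437 × 0.173) ≈ 1.6474
Items = 1.6474 × 42 ≈ 69.19 → 70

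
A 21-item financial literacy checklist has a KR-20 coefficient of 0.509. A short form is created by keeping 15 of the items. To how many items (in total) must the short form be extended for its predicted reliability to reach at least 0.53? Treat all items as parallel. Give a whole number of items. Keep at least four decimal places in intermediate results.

23

Short-form reliability: n = 15/21 = 0.7143; r_15 = n·r/(1+(n−1)r) ≈ 0.4254
Length factor from the short form to reach 0.53: n' = 0.53(1 − 0.4254) / [0.4254(1 − 0.53)] ≈ 1.5232
Items = 1.5232 × 15 ≈ 22.85 → 23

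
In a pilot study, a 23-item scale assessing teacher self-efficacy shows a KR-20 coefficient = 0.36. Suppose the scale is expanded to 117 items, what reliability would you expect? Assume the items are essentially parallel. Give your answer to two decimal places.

0.74

Length ratio n = 117/23 = 5.087
By Spearman-Brown, r_new = n r / (1 + (n − 1) r).
r_new = 5.087·0.36 / [1 + (5.087 − 1)·0.36]
r_new = 1.8313 / 2.4713 ≈ 0.7410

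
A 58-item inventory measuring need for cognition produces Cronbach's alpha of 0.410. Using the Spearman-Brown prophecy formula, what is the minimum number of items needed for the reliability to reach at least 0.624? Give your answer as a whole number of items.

n = 0.624 × (1 − 0.410) / [ 0.410 × (1 − 0.624) ]
n = 0.368160 / 0.154160 ≈ 2.3882
Items needed = n × 58 = 2.3882 × 58 ≈ 138.52 → round up to 139

139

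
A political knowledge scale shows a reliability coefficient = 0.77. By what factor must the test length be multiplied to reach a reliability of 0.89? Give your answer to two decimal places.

Invert Spearman-Brown to solve for n:
n = r_target (1 − r_old) / [ r_old (1 − r_target) ]
n = 0.89 × (1 − 0.77) / [ 0.77 × (1 − 0.89) ]
n = 0.2047 / 0.0847 ≈ 2.4168

2.42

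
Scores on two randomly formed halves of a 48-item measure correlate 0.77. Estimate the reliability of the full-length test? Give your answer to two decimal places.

Apply the Spearman-Brown correction with n = 2:
r_full = 2r_hh / (1 + r_hh) = 2 × 0.77 / (1 + 0.77)
       = 1.5400 / 1.7700 = 0.8701

0.87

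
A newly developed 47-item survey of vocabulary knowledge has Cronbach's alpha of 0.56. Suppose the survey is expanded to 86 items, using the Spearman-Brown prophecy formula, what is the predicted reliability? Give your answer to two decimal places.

0.70

The new length is 86/47 = 1.8298 times the old.
r_new = (1.8298 × 0.56) / (1 + (1.8298 − 1) × 0.56)
     = 1.0247 / 1.4647 = 0.6996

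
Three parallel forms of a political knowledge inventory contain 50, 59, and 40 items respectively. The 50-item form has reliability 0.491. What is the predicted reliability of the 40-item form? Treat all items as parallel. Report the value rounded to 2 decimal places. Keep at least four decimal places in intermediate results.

0.44

The 59-item form is not needed; work directly from the 50-item form with n = 40/50 = 0.8000.
r_{40} = n·r / (1 + (n − 1)·r) = 0.3928 / 0.9018 ≈ 0.4356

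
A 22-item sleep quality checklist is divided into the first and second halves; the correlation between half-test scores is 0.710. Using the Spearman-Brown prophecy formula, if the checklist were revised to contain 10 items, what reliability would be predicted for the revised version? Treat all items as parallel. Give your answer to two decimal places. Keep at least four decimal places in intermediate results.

0.69

Spearman-Brown correction (n = 2): r_full = 2·0.710/(1 + 0.710) = 0.8304
Then adjust to 10 items: n = 10/22 = 0.4545
r_new = n·r_full / (1 + (n − 1)·r_full) = 0.3774 / 0.5470 ≈ 0.6899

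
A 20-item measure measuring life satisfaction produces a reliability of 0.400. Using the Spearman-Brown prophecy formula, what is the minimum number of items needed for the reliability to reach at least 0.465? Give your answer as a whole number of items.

27

Invert Spearman-Brown to solve for n:
n = r*(1 − r) / [ r (1 − r*) ]
n = 0.465(1 − 0.400) / [0.400(1 − 0.465)]
n = 0.279000 / 0.214000 ≈ 1.3037
1.3037 × 20 = 26.07 → 27 items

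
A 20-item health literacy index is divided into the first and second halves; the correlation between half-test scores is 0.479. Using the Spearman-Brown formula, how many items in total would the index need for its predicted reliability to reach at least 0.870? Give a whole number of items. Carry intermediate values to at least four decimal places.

73

r_full = 2(0.479)/(1 + 0.479) = 0.6477
n = r_tgt(1 − r_full) / [r_full(1 − r_tgt)] = 0.870 × 0.3523 / (0.6477 × 0.130) ≈ 3.6401
Required items = 3.6401 × 20 = 72.80, so 73 items.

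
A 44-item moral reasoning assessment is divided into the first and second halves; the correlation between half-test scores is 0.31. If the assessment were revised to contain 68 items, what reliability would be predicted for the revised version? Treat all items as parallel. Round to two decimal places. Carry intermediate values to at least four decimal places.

Full-test reliability from the split-half r: r_full = 2(0.31)/(1 + 0.31) = 0.4733
Length factor from 44 to 68 items: n = 68/44 = 1.5455
r_new = n·r_full / (1 + (n − 1)·r_full) = 0.7315 / 1.2582 ≈ 0.5814

0.58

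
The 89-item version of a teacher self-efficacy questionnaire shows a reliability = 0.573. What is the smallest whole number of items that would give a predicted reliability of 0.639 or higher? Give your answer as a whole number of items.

Spearman-Brown solved for the length factor n:
n = r*(1 − r) / [ r (1 − r*) ]
n = [0.639 × 0.427] / [0.573 × 0.361]
n = 0.272853 / 0.206853 ≈ 1.3191
1.3191 × 89 = 117.40 → 118 items

118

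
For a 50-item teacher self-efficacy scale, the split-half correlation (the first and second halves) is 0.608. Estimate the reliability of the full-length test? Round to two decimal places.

The full test is twice the length of either half (n = 2).
r_full = 2r_hh / (1 + r_hh) = 2 × 0.608 / (1 + 0.608)
r_full = 1.2160 / 1.6080 ≈ 0.7562

0.76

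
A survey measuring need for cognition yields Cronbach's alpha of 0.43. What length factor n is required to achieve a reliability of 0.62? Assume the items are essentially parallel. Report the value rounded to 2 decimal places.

2.16

Rearranging the Spearman-Brown formula for n,
n = r*(1 − r) / [ r (1 − r*) ]
n = 0.62(1 − 0.43) / [0.43(1 − 0.62)]
  = 0.3534 / 0.1634 = 2.1628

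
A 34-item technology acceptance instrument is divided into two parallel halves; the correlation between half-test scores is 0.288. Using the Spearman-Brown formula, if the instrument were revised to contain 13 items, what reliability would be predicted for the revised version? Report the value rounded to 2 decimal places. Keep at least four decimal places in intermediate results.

0.24

Spearman-Brown correction (n = 2): r_full = 2·0.288/(1 + 0.288) = 0.4472
Length factor from 34 to 13 items: n = 13/34 = 0.3824
r_new = n·r_full / (1 + (n − 1)·r_full) = 0.1710 / 0.7238 ≈ 0.2363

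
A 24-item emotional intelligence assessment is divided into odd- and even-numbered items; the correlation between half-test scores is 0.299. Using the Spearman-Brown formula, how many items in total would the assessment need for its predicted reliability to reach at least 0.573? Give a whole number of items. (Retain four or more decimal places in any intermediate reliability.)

Corrected full-test reliability: r_full = 2 × 0.299 / (1 + 0.299) ≈ 0.4604
Solve Spearman-Brown for n: n = 0.573(1 − 0.4604) / [0.4604(1 − 0.573)] = 1.5728
Required items = 1.5728 × 24 = 37.75, so 38 items.

38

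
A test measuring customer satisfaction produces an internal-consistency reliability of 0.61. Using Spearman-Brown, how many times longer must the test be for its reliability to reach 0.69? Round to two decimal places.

1.42

n = 0.69 × (1 − 0.61) / [ 0.61 × (1 − 0.69) ]
  = 0.2691 / 0.1891 = 1.4231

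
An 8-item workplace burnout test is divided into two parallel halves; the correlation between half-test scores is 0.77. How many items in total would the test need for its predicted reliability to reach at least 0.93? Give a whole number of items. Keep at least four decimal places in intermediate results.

16

r_full = 2(0.77)/(1 + 0.77) = 0.8701
n = r_tgt(1 − r_full) / [r_full(1 − r_tgt)] = 0.93 × 0.1299 / (0.8701 × 0.07) ≈ 1.9835
Required items = 1.9835 × 8 = 15.87, so 16 items.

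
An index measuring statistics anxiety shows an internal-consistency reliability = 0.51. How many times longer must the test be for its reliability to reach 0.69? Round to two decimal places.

2.14

n = 0.69(1 − 0.51) / [0.51(1 − 0.69)]
  = 0.3381 / 0.1581 = 2.1385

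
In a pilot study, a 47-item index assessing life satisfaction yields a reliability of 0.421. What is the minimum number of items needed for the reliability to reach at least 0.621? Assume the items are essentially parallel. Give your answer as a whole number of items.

106

Invert Spearman-Brown to solve for n:
n = r_target (1 − r_old) / [ r_old (1 − r_target) ]
n = [0.621 × 0.579] / [0.421 × 0.379]
n = 0.359559 / 0.159559 ≈ 2.2535
Items needed = n × 47 = 2.2535 × 47 ≈ 105.91 → round up to 106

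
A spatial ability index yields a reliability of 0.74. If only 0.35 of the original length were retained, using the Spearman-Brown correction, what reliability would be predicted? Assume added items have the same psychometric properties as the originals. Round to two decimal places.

Apply the Spearman-Brown prophecy formula, r' = nr / [1 + (n − 1)r]:
r_new = (0.35 × 0.74) / (1 + (0.35 − 1) × 0.74)
     = 0.2590 / 0.5190 = 0.4990

0.50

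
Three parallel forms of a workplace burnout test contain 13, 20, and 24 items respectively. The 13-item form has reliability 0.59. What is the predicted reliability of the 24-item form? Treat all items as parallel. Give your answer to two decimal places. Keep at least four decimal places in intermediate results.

0.73

The 20-item form is not needed; work directly from the 13-item form with n = 24/13 = 1.8462.
r_{24} = n·r / (1 + (n − 1)·r) = 1.0893 / 1.4993 ≈ 0.7265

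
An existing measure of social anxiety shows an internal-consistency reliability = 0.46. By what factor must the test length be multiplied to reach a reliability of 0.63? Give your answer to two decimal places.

Rearranging the Spearman-Brown formula for n,
n = r*(1 − r) / [ r (1 − r*) ]
n = [0.63 × 0.54] / [0.46 × 0.37]
n = 0.3402 / 0.1702 ≈ 1.9988

2.00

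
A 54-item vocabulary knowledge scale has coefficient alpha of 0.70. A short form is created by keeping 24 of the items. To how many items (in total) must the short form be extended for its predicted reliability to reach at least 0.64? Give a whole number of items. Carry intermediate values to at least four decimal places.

42

First, r for the 24-item form: n = 24/54 = 0.4444, so r_24 = 0.4444·0.70/(1 + (0.4444 − 1)·0.70) = 0.5091
Then solve for n' with r_old = 0.5091, r_target = 0.64: n' = 0.64(1 − 0.5091)/[0.5091(1 − 0.64)] = 1.7142
Total items = 1.7142 × 24 = 41.14, rounded up to 42.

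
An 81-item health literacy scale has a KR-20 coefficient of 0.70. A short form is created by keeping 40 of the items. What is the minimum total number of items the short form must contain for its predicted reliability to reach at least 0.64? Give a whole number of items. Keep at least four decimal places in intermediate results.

Short-form reliability: n = 40/81 = 0.4938; r_40 = n·r/(1+(n−1)r) ≈ 0.5354
Length factor from the short form to reach 0.64: n' = 0.64(1 − 0.5354) / [0.5354(1 − 0.64)] ≈ 1.5427
Items = 1.5427 × 40 ≈ 61.71 → 62

62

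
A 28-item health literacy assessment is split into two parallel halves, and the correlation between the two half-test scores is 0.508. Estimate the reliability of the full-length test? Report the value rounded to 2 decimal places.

0.67

Apply the Spearman-Brown correction with n = 2:
r_full = 2(0.508) / (1 + 0.508)
       = 1.0160 / 1.5080 = 0.6737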